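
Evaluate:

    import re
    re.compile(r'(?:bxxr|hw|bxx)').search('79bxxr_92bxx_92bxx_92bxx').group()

Alternation isn't longest-match — the leftmost alternative that fits at this position is chosen.
`re.search` tries every starting position until one works.
The match spans [2:6] → 'bxxr'.

'bxxr'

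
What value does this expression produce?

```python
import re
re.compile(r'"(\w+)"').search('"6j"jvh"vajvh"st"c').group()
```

`re.search` scans for the first position where the pattern succeeds.
The match spans [0:4] → '"6j"'.
Captured: group 1 = '6j'.

'"6j"'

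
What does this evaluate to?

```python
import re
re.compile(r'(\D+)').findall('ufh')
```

The pattern matches one or more of a non-digit (captured).
With a single group, `findall` returns only what that group captured — 1 item.

['ufh']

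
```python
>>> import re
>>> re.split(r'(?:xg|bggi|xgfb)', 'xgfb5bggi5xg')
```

`|` is ordered: at each position the engine commits to the first alternative that works.
Matches to split on: at [0:2] → 'xg'; at [5:9] → 'bggi'; at [10:12] → 'xg'.
Splitting on the pattern gives 4 pieces.

['', 'fb5', '5', '']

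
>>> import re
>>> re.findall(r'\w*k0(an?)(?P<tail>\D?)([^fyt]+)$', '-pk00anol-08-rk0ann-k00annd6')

[('an', 'n', '-k00annd6')]

This matches zero or more of a word character, then the literal 'k0'; then the literal 'a', then optionally a literal 'n' (captured); then optionally a non-digit (captured as 'tail'); then one or more of any character except [fyt] (captured); then anchored at the end.
Walking the string: at [13:28] match 'rk0ann-k00annd6', groups = ('an', 'n', '-k00annd6').
`findall` packs the 3 group values into a tuple for every match.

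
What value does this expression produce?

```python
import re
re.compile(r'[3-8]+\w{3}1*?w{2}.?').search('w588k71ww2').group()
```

Pattern: one or more of a character in [3-8]; then exactly 3 of a word character, then zero or more of a literal '1' (lazy), then exactly 2 of the literal 'w'; then optionally any character.
The match spans [1:10] → '588k71ww2'.

'588k71ww2'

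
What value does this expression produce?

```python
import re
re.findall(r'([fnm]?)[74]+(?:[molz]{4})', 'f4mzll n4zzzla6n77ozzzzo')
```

['f', 'n', 'n']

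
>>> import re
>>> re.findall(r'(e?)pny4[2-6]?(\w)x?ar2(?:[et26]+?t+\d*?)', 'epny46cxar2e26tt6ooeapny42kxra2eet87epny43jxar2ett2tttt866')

2 groups means each result is a tuple of 2 captured strings — 2 here.

[('e', 'c'), ('e', 'j')]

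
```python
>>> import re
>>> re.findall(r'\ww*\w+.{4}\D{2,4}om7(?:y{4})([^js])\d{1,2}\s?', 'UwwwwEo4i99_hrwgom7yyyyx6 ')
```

['x']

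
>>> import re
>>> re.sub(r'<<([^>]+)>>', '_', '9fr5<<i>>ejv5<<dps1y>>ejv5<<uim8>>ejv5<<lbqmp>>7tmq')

Matches: at [4:9] → '<<i>>'; at [13:22] → '<<dps1y>>'; at [26:34] → '<<uim8>>'; at [38:47] → '<<lbqmp>>'.
Every occurrence is swapped for '_'.

'9fr5_ejv5_ejv5_ejv5_7tmq'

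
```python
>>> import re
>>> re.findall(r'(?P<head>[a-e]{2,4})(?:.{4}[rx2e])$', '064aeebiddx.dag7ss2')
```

['da']

This matches 2 to 4 of a character in [a-e] (captured as 'head'); then exactly 4 of any character, then one of [rx2e] (non-capturing group); then anchored at the end.
With a single group, `findall` returns only what that group captured — 1 item.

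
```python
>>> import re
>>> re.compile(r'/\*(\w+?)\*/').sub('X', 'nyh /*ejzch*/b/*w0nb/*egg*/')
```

'nyh Xb/*w0nbX'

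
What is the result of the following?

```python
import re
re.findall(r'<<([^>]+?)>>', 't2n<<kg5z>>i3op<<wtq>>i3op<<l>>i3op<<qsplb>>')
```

['kg5z', 'wtq', 'l', 'qsplb']

Walking the string: at [3:11] match '<<kg5z>>', group 1 = 'kg5z'; at [15:22] match '<<wtq>>', group 1 = 'wtq'; at [26:31] match '<<l>>', group 1 = 'l'; at [35:44] match '<<qsplb>>', group 1 = 'qsplb'.
Because there's exactly one group, `findall` drops the full match and keeps group 1 from each hit.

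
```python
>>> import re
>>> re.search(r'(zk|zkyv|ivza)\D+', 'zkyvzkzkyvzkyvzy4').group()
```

`re.search` scans for the first position where the pattern succeeds.
The match spans [0:16] → 'zkyvzkzkyvzkyvzy'.
Captured: group 1 = 'zk'.

'zkyvzkzkyvzkyvzy'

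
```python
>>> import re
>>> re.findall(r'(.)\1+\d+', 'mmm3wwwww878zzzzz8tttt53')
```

`\1` has to match the exact text group 1 already captured.
One capturing group, so `findall` returns just the captured substring from each match — 4 in all.

['m', 'w', 'z', 't']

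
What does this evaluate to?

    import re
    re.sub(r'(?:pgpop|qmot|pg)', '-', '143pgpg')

'143--'

Every occurrence is swapped for '-'.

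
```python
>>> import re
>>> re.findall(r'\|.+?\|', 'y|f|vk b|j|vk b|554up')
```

['|f|', '|j|']

With no groups in the pattern, `findall` gives back each whole match — 2 here.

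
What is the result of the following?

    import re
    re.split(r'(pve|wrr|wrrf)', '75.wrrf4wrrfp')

The regex engine tests alternatives in the order written; an earlier branch that matches wins even if a later one would match more.
The group in the pattern means `split` returns the separators' captures alongside the pieces.

['75.', 'wrr', 'f4', 'wrr', 'fp']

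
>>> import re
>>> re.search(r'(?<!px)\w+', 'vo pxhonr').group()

The negative lookahead/lookbehind blocks any match where the forbidden context is present.
The match spans [0:2] → 'vo'.

'vo'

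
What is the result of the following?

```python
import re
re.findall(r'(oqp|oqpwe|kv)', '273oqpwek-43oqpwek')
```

['oqp', 'oqp']

Alternation isn't longest-match — the leftmost alternative that fits at this position is chosen.
Matches: at [3:6] match 'oqp', group 1 = 'oqp'; at [12:15] match 'oqp', group 1 = 'oqp'.
`findall` collects group 1 from each match (2 total).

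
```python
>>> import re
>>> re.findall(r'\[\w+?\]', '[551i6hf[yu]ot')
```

['[yu]']

Walking the string: at [8:12] → '[yu]'.
`findall` yields the raw match text (1 of them) because the pattern has no groups.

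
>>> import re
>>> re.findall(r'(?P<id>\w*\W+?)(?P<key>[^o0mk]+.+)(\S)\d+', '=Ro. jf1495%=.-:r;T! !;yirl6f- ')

Multiple groups make `findall` return tuples — one 3-tuple for the one match.

[('=', 'Ro. jf1495%=.-:r;T! !;yir', 'l')]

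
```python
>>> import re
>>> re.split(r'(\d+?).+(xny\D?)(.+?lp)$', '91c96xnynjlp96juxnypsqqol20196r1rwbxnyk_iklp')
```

['', '9', 'xnyk', '_iklp', '']

The pattern matches one or more of a digit (lazy) (captured); then one or more of any character; then the literal 'xny', then optionally a non-digit (captured); then one or more of any character (lazy), then the literal 'lp' (captured); then anchored at the end.
Matches to split on: at [0:44] → '91c96xnynjlp96juxnypsqqol20196r1rwbxnyk_iklp'.
The group in the pattern means `split` returns the separators' captures alongside the pieces.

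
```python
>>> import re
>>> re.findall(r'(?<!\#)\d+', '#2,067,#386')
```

['067', '86']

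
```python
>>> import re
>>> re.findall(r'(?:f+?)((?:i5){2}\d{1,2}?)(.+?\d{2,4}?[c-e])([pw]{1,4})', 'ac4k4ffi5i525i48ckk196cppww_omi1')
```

[('i5i52', '5i48ckk196c', 'ppww')]

Because the quantifier is non-greedy, it stops expanding at the earliest point where the rest of the pattern can succeed.
With 3 capturing groups, `findall` returns a 3-tuple per match.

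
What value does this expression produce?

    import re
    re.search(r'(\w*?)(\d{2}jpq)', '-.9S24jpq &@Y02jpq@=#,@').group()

Pattern: zero or more of a word character (lazy) (captured); then exactly 2 of a digit, then the literal 'jpq' (captured).
The match spans [2:9] → '9S24jpq'.

'9S24jpq'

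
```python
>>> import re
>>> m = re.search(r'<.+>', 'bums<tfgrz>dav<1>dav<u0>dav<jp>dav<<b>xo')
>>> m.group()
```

'<tfgrz>dav<1>dav<u0>dav<jp>dav<<b>'

`search` walks the string left to right and returns the first match it finds.
The match spans [4:38] → '<tfgrz>dav<1>dav<u0>dav<jp>dav<<b>'.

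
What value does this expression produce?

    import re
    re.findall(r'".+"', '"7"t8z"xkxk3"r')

['"7"t8z"xkxk3"']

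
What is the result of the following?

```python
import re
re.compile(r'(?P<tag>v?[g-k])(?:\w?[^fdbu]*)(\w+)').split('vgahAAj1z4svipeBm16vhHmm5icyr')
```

This matches optionally a literal 'v', then a character in [g-k] (captured as 'tag'); then optionally a word character, then zero or more of any character except [fdbu] (non-capturing group); then one or more of a word character (captured).
Matches to split on: at [0:29] → 'vgahAAj1z4svipeBm16vhHmm5icyr'.
Because the pattern has a capturing group, `split` also inserts each captured text between the pieces.

['', 'vg', 'r', '']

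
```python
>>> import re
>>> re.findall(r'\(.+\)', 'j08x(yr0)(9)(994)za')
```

['(yr0)(9)(994)']

No capturing groups, so `findall` returns the 1 full match string.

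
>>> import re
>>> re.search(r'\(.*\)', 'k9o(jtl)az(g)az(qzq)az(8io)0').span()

Unlike `match`, `search` isn't anchored — it looks for the pattern anywhere in the string.
The match spans [3:27] → '(jtl)az(g)az(qzq)az(8io)'.

(3, 27)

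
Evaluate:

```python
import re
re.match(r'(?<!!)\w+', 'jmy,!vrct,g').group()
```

'jmy'

`match` is anchored at position 0; if the pattern doesn't fit there, it returns None.
The match spans [0:3] → 'jmy'.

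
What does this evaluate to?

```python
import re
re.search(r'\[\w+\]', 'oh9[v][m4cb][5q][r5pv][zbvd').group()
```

'[v]'

Unlike `match`, `search` isn't anchored — it looks for the pattern anywhere in the string.
The match spans [3:6] → '[v]'.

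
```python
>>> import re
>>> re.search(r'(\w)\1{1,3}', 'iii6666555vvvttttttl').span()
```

(0, 3)

A backreference is literal: `\1` must see the identical characters the first group matched.
The match spans [0:3] → 'iii'.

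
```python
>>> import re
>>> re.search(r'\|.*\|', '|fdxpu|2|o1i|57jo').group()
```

'|fdxpu|2|o1i|'

The match spans [0:13] → '|fdxpu|2|o1i|'.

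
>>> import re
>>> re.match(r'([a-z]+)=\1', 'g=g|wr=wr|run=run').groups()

('g',)

After group 1 captures some text, `\1` only succeeds where that same text appears again.
`re.match` only tries the pattern at the start of the string.
The match spans [0:3] → 'g=g'.
Captured: group 1 = 'g'.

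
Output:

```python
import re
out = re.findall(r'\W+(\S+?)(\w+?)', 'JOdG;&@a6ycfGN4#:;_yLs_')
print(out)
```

[('a', '6'), ('_', 'y')]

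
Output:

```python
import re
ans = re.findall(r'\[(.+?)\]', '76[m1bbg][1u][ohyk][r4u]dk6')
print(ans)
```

['m1bbg', '1u', 'ohyk', 'r4u']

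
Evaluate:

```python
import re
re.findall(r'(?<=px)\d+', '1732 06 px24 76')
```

['24']

The lookaround is zero-width — it requires the adjacent text to match without consuming it, so the asserted text isn't part of the match.
Scanning left to right: at [10:12] → '24'.
No capturing groups, so `findall` returns the 1 full match string.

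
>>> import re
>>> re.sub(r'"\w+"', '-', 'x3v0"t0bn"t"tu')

Matches: at [4:10] → '"t0bn"'.
`sub` substitutes '-' at each match site.

'x3v0-t"tu'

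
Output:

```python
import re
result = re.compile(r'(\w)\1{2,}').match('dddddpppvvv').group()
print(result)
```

ddddd

`match` is anchored at position 0; if the pattern doesn't fit there, it returns None.
The match spans [0:5] → 'ddddd'.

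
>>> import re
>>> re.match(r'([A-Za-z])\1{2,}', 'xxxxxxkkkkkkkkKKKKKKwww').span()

(0, 6)

`re.match` won't scan ahead — the pattern has to work from the very first character.
The match spans [0:6] → 'xxxxxx'.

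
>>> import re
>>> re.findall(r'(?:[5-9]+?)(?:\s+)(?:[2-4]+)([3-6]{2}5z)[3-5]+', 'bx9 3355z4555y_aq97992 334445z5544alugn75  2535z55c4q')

The pattern matches one or more of a character in [5-9] (lazy) (non-capturing group); then one or more of whitespace (non-capturing group); then one or more of a character in [2-4] (non-capturing group); then exactly 2 of a character in [3-6], then the literal '5z' (captured); then one or more of a character in [3-5].
Matches: at [2:13] match '9 3355z4555', group 1 = '355z'; at [39:50] match '75  2535z55', group 1 = '535z'.
One capturing group, so `findall` returns just the captured substring from each match — 2 in all.

['355z', '535z']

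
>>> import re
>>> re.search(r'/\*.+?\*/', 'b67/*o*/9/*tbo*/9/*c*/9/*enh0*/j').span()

Lazy quantifiers expand one character at a time until the remainder of the pattern can match.
Unlike `match`, `search` isn't anchored — it looks for the pattern anywhere in the string.
The match spans [3:8] → '/*o*/'.

(3, 8)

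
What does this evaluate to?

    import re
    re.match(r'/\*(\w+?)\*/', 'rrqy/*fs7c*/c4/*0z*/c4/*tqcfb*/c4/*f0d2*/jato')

None

`match` is anchored at position 0; if the pattern doesn't fit there, it returns None.
Here the pattern fails at index 0, so the call returns None.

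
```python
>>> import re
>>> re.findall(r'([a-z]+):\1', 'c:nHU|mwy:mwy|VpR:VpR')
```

['mwy']

After group 1 captures some text, `\1` only succeeds where that same text appears again.
Matches: at [6:13] match 'mwy:mwy', group 1 = 'mwy'.
`findall` collects group 1 from the one match (1 total).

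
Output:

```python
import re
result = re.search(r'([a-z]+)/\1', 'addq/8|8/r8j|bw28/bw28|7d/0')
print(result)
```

None

The backreference `\1` re-matches whatever the first group consumed, character for character.
`re.search` tries every starting position until one works.
Here no position works, so the call returns None.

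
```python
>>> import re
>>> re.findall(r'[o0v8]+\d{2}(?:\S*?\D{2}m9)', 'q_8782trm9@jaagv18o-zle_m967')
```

['8782trm9', 'v18o-zle_m9']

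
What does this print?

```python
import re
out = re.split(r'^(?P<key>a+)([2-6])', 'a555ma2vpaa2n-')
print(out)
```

['', 'a', '5', '55ma2vpaa2n-']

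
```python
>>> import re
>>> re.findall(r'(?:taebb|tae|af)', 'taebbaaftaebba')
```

Alternation isn't longest-match — the leftmost alternative that fits at this position is chosen.
Matches: at [0:5] → 'taebb'; at [6:8] → 'af'; at [8:13] → 'taebb'.
No capturing groups, so `findall` returns the 3 full match strings.

['taebb', 'af', 'taebb']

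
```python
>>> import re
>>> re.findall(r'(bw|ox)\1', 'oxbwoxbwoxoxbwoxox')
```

['ox', 'ox']

After group 1 captures some text, `\1` only succeeds where that same text appears again.
Walking the string: at [8:12] match 'oxox', group 1 = 'ox'; at [14:18] match 'oxox', group 1 = 'ox'.
With a single group, `findall` returns only what that group captured — 2 items.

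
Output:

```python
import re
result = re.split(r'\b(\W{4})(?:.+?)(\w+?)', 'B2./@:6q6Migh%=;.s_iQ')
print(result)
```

['B2', './@:', 'q', '6Migh', '%=;.', '_', 'iQ']

Because the pattern has a capturing group, `split` also inserts each captured text between the pieces.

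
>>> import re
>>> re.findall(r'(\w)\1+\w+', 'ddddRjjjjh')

['d']

The backreference `\1` re-matches whatever the first group consumed, character for character.
Walking the string: at [0:10] match 'ddddRjjjjh', group 1 = 'd'.
With a single group, `findall` returns only what that group captured — 1 item.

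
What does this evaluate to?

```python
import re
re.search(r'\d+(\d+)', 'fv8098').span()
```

The match spans [2:6] → '8098'.

(2, 6)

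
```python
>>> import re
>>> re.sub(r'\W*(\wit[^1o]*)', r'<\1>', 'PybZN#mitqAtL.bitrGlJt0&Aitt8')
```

'PybZN<mitqAtL.bitrGlJt0&Aitt8>'

Pattern: zero or more of a non-word character; then a word character, then the literal 'it', then zero or more of any character except [1o] (captured).
Matches: at [5:29] → '#mitqAtL.bitrGlJt0&Aitt8'.
The replacement refers to a captured group, so each match is rewritten using its own captured text.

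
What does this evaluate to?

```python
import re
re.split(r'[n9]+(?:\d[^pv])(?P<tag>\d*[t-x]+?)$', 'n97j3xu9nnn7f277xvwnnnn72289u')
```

['n97j3xu9nnn7f277xvw', '289u', '']

Pattern: one or more of one of [n9]; then a digit, then any character except [pv] (non-capturing group); then zero or more of a digit, then one or more of a character in [t-x] (lazy) (captured as 'tag'); then anchored at the end.
Matches to split on: at [19:29] → 'nnnn72289u'.
`re.split` interleaves the captured-group text with the surrounding fragments.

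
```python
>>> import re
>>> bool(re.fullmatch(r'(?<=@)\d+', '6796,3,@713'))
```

The `(?=…)`/`(?<=…)` assertion just peeks at neighbouring text; it doesn't advance the match position.
`fullmatch` succeeds only if the pattern covers the string from start to end.
Here the pattern can't cover the whole string, so the call returns None, and `bool(None)` is False.

False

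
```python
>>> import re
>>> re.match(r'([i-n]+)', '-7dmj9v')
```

The pattern matches one or more of a character in [i-n] (captured).
`match` is anchored at position 0; if the pattern doesn't fit there, it returns None.
Here the pattern fails at index 0, so the call returns None.

None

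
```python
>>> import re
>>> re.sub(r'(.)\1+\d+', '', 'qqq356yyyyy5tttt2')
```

''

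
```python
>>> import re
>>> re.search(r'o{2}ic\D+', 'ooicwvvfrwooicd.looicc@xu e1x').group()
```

'ooicwvvfrwooicd.looicc@xu e'

The pattern matches exactly 2 of the literal 'o', then the literal 'ic'; then one or more of a non-digit.
The match spans [0:27] → 'ooicwvvfrwooicd.looicc@xu e'.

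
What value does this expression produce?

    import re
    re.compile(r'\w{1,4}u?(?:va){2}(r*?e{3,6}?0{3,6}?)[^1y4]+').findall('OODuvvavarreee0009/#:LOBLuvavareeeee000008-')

['rreee000']

Pattern: 1 to 4 of a word character, then optionally a literal 'u', then the literal 'va' repeated 2 times; then zero or more of the literal 'r' (lazy), then 3 to 6 of the literal 'e' (lazy), then 3 to 6 of a literal '0' (lazy) (captured); then one or more of any character except [1y4].
`findall` collects group 1 from the one match (1 total).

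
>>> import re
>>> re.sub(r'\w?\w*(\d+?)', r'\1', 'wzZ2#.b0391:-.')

'2#.1:-.'

Pattern: optionally a word character; then zero or more of a word character; then one or more of a digit (lazy) (captured).
The replacement refers to a captured group, so each match is rewritten using its own captured text.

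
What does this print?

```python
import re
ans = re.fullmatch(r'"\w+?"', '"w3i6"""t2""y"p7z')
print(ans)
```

None

`fullmatch` succeeds only if the pattern covers the string from start to end.
Here the pattern can't cover the whole string, so the call returns None.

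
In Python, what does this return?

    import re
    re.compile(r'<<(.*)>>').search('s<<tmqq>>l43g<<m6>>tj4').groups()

The match spans [1:19] → '<<tmqq>>l43g<<m6>>'.
Captured: group 1 = 'tmqq>>l43g<<m6'.

('tmqq>>l43g<<m6',)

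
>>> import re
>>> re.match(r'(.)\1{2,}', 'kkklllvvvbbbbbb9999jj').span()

(0, 3)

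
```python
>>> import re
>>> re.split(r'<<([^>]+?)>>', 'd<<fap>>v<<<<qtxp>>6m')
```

Matches to split on: at [1:8] → '<<fap>>'; at [9:19] → '<<<<qtxp>>'.
With a capturing group present, the delimiter's captured portion is kept in the result list.

['d', 'fap', 'v', '<<qtxp', '6m']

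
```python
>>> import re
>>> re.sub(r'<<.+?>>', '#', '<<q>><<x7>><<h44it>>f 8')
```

'###f 8'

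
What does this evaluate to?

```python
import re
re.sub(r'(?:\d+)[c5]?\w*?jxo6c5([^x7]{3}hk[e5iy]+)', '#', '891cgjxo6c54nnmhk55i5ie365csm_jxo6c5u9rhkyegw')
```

'#gw'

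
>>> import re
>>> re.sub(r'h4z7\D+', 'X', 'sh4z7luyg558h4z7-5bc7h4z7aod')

'sX558X5bc7X'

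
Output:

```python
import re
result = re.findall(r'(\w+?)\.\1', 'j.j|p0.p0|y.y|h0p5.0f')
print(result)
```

['j', 'p0', 'y']

A backreference is literal: `\1` must see the identical characters the first group matched.
Matches: at [0:3] match 'j.j', group 1 = 'j'; at [4:9] match 'p0.p0', group 1 = 'p0'; at [10:13] match 'y.y', group 1 = 'y'.
Because there's exactly one group, `findall` drops the full match and keeps group 1 from each hit.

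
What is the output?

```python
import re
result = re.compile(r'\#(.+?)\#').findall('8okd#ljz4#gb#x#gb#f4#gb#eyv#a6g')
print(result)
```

With a single group, `findall` returns only what that group captured — 4 items.

['ljz4', 'x', 'f4', 'eyv']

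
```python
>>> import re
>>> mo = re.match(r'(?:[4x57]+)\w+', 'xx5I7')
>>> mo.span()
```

With `match`, the pattern is implicitly anchored at the beginning.
The match spans [0:5] → 'xx5I7'.

(0, 5)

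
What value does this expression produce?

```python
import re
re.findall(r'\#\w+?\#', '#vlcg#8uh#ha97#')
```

['#vlcg#', '#ha97#']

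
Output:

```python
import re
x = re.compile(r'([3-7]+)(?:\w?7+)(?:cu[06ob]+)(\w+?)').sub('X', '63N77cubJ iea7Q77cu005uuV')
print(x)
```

Pattern: one or more of a character in [3-7] (captured); then optionally a word character, then one or more of the literal '7' (non-capturing group); then the literal 'cu', then one or more of one of [06ob] (non-capturing group); then one or more of a word character (lazy) (captured).
A `+?`/`*?`/`{m,n}?` starts at its minimum and grows only as far as needed for what follows to match.
Matches: at [0:9] → '63N77cubJ'; at [13:22] → '7Q77cu005'.
`sub` substitutes 'X' at each match site.

X ieaXuuV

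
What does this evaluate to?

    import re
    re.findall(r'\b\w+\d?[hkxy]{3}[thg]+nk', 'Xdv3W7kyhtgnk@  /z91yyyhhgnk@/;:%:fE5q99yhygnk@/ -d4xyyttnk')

['Xdv3W7kyhtgnk', 'z91yyyhhgnk', 'fE5q99yhygnk', 'd4xyyttnk']

The pattern matches a word boundary (`\b`, zero-width); then one or more of a word character, then optionally a digit; then exactly 3 of one of [hkxy], then one or more of one of [thg], then the literal 'nk'.
Matches: at [0:13] → 'Xdv3W7kyhtgnk'; at [17:28] → 'z91yyyhhgnk'; at [34:46] → 'fE5q99yhygnk'; at [50:59] → 'd4xyyttnk'.
`findall` yields the raw match text (4 of them) because the pattern has no groups.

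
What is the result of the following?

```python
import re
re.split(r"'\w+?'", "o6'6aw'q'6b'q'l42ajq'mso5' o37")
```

['o6', 'q', 'q', "mso5' o37"]

Matches to split on: at [2:7] → "'6aw'"; at [8:12] → "'6b'"; at [13:21] → "'l42ajq'".
The string is cut at each match, leaving 4 pieces.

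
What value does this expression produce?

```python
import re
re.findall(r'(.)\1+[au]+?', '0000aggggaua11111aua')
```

`\1` is not a pattern — it's the concrete string captured by group 1, re-applied verbatim.
Walking the string: at [0:5] match '0000a', group 1 = '0'; at [5:10] match 'gggga', group 1 = 'g'; at [12:18] match '11111a', group 1 = '1'.
Because there's exactly one group, `findall` drops the full match and keeps group 1 from each hit.

['0', 'g', '1']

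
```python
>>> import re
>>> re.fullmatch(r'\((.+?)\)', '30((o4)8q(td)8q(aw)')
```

None

For `fullmatch`, every character of the input must be accounted for by the pattern.
Here the string isn't matched end-to-end, so the call returns None.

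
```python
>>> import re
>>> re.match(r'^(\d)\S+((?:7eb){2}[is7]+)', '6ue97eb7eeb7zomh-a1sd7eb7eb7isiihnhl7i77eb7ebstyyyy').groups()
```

('6', '7eb7ebs')

The pattern matches anchored at the start of the string; then a digit (captured); then one or more of a non-whitespace character; then the literal '7eb' repeated 2 times, then one or more of one of [is7] (captured).
`re.match` only tries the pattern at the start of the string.
The match spans [0:46] → '6ue97eb7eeb7zomh-a1sd7eb7eb7isiihnhl7i77eb7ebs'.
Captured: group 1 = '6', group 2 = '7eb7ebs'.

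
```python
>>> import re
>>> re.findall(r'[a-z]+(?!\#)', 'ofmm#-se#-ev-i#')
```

['ofm', 's', 'ev']

The negative lookaround is zero-width — it rules out positions where the adjacent text would match, without consuming anything.
Walking the string: at [0:3] → 'ofm'; at [6:7] → 's'; at [10:12] → 'ev'.
With no groups in the pattern, `findall` gives back each whole match — 3 here.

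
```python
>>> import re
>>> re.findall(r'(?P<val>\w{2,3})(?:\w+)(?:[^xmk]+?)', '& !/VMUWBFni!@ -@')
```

['VMU']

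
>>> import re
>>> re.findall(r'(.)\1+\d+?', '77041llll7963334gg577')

['7', 'l', '3', 'g']

The backreference `\1` re-matches whatever the first group consumed, character for character.
Because there's exactly one group, `findall` drops the full match and keeps group 1 from each hit.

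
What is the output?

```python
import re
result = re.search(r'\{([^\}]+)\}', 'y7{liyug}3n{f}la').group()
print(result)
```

`search` walks the string left to right and returns the first match it finds.
The match spans [2:9] → '{liyug}'.
Captured: group 1 = 'liyug'.

{liyug}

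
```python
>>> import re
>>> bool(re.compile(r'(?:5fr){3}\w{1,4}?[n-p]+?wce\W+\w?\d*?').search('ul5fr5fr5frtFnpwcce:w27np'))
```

False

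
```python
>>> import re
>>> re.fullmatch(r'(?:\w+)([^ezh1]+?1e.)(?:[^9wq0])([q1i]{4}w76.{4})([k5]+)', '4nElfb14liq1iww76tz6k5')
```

The pattern matches one or more of a word character (non-capturing group); then one or more of any character except [ezh1] (lazy), then the literal '1e', then any character (captured); then any character except [9wq0] (non-capturing group); then exactly 4 of one of [q1i], then the literal 'w76', then exactly 4 of any character (captured); then one or more of one of [k5] (captured).
`re.fullmatch` is like wrapping the pattern in `^…$` (in single-line mode).
Here there's no way to consume every character, so the call returns None.

None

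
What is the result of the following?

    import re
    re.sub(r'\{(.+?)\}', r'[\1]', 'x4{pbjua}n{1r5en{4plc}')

'x4[pbjua]n[1r5en{4plc]'

A `+?`/`*?`/`{m,n}?` starts at its minimum and grows only as far as needed for what follows to match.
The replacement refers to a captured group, so each match is rewritten using its own captured text.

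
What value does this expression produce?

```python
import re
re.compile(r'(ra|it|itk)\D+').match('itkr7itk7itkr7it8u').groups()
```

The match spans [0:4] → 'itkr'.
Captured: group 1 = 'it'.

('it',)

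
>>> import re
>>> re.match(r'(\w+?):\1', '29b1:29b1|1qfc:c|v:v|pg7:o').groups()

('29b1',)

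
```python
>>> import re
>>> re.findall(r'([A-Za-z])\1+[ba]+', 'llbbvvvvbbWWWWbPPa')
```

['l', 'v', 'W', 'P']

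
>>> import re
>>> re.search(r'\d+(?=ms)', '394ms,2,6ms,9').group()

'394'

Because the assertion is zero-width, the text it checks is not consumed and won't appear in the result.
Unlike `match`, `search` isn't anchored — it looks for the pattern anywhere in the string.
The match spans [0:3] → '394'.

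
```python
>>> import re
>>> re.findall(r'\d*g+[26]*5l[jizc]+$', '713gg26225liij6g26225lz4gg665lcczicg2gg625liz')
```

The pattern matches zero or more of a digit, then one or more of the literal 'g', then zero or more of one of [26]; then the literal '5l', then one or more of one of [jizc]; then anchored at the end.
Scanning left to right: at [36:45] → '2gg625liz'.
`findall` yields the raw match text (1 of them) because the pattern has no groups.

['2gg625liz']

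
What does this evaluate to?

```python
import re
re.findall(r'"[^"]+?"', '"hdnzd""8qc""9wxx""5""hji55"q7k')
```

['"hdnzd"', '"8qc"', '"9wxx"', '"5"', '"hji55"']

No capturing groups, so `findall` returns the 5 full match strings.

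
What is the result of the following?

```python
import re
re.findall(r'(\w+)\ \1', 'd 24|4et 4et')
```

The backreference `\1` re-matches whatever the first group consumed, character for character.
Matches: at [5:12] match '4et 4et', group 1 = '4et'.
One capturing group, so `findall` returns just the captured substring from the one match — 1 in all.

['4et']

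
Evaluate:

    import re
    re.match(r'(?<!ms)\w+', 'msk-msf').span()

(0, 3)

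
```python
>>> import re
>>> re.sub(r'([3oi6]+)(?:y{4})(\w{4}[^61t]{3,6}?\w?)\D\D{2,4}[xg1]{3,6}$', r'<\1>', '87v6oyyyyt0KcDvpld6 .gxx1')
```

Pattern: one or more of one of [3oi6] (captured); then exactly 4 of a literal 'y' (non-capturing group); then exactly 4 of a word character, then 3 to 6 of any character except [61t] (lazy), then optionally a word character (captured); then a non-digit, then 2 to 4 of a non-digit, then 3 to 6 of one of [xg1]; then anchored at the end.
Matches: at [3:25] → '6oyyyyt0KcDvpld6 .gxx1'.
`\1` in the replacement pulls in group 1's text for each match.

'87v<6o>'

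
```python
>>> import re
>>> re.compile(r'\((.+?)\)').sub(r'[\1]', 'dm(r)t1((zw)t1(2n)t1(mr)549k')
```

'dm[r]t1[(zw]t1[2n]t1[mr]549k'

A non-greedy quantifier consumes as few characters as it can — just enough that the remainder of the pattern still matches from where it stops; whatever follows it matches normally.
Matches: at [2:5] → '(r)'; at [7:12] → '((zw)'; at [14:18] → '(2n)'; at [20:24] → '(mr)'.
The replacement refers to a captured group, so each match is rewritten using its own captured text.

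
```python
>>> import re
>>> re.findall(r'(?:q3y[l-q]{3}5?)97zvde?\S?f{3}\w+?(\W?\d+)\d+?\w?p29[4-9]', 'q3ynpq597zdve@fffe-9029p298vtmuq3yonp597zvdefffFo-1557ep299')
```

['-155']

This matches the literal 'q3y', then exactly 3 of a character in [l-q], then optionally the literal '5' (non-capturing group); then the literal '97', then the literal 'zvd', then optionally the literal 'e'; then optionally a non-whitespace character, then exactly 3 of the literal 'f', then one or more of a word character (lazy); then optionally a non-word character, then one or more of a digit (captured); then one or more of a digit (lazy); then optionally a word character, then the literal 'p29', then a character in [4-9].
Because there's exactly one group, `findall` drops the full match and keeps group 1 from the one hit.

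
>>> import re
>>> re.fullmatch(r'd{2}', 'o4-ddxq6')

None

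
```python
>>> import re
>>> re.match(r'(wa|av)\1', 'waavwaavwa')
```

None

`\1` is not a pattern — it's the concrete string captured by group 1, re-applied verbatim.
`re.match` won't scan ahead — the pattern has to work from the very first character.
Here the pattern fails at index 0, so the call returns None.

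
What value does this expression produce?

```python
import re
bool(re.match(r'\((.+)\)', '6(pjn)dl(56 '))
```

False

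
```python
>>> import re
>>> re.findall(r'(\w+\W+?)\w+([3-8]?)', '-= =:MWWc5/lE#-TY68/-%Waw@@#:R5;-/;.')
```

2 groups means each result is a tuple of 2 captured strings — 2 here.

[('MWWc5/', ''), ('TY68/-%', '')]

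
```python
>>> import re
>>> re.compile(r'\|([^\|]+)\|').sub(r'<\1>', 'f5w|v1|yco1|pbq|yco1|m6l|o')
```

'f5w<v1>yco1<pbq>yco1<m6l>o'

The replacement refers to a captured group, so each match is rewritten using its own captured text.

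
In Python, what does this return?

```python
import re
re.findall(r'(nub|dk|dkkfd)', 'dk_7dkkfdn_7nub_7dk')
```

The regex engine tests alternatives in the order written; an earlier branch that matches wins even if a later one would match more.
`findall` collects group 1 from each match (4 total).

['dk', 'dk', 'nub', 'dk']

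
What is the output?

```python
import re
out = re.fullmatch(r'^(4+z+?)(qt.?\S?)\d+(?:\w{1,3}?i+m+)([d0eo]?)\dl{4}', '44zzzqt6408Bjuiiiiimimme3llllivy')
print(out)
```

Pattern: anchored at the start of the string; then one or more of the literal '4', then one or more of the literal 'z' (lazy) (captured); then the literal 'qt', then optionally any character, then optionally a non-whitespace character (captured); then one or more of a digit; then 1 to 3 of a word character (lazy), then one or more of a literal 'i', then one or more of a literal 'm' (non-capturing group); then optionally one of [d0eo] (captured); then a digit, then exactly 4 of a literal 'l'.
For `fullmatch`, every character of the input must be accounted for by the pattern.
Here the string isn't matched end-to-end, so the call returns None.

None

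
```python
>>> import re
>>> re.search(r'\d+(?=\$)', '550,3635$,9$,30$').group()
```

'3635'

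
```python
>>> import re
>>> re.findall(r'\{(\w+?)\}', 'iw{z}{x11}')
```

Walking the string: at [2:5] match '{z}', group 1 = 'z'; at [5:10] match '{x11}', group 1 = 'x11'.
One capturing group, so `findall` returns just the captured substring from each match — 2 in all.

['z', 'x11']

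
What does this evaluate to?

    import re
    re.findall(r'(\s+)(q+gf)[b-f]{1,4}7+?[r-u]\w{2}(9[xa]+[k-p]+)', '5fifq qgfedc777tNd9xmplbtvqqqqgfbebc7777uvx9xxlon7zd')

This matches one or more of whitespace (captured); then one or more of a literal 'q', then the literal 'gf' (captured); then 1 to 4 of a character in [b-f]; then one or more of a literal '7' (lazy), then a character in [r-u], then exactly 2 of a word character; then a literal '9', then one or more of one of [xa], then one or more of a character in [k-p] (captured).
Multiple groups make `findall` return tuples — one 3-tuple for the one match.

[(' ', 'qgf', '9xmpl')]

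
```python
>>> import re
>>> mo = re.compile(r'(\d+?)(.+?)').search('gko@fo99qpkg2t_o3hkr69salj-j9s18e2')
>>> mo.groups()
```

('9', '9')

The match spans [6:8] → '99'.
Captured: group 1 = '9', group 2 = '9'.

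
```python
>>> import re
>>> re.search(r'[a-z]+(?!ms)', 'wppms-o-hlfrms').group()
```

'wppms'

The negative lookahead/lookbehind blocks any match where the forbidden context is present.
The match spans [0:5] → 'wppms'.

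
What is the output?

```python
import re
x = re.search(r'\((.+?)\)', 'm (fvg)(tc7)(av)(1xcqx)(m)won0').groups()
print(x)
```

Lazy quantifiers expand one character at a time until the remainder of the pattern can match.
`search` walks the string left to right and returns the first match it finds.
The match spans [2:7] → '(fvg)'.
Captured: group 1 = 'fvg'.

('fvg',)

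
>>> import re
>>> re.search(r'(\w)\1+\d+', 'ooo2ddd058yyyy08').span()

(0, 4)

After group 1 captures some text, `\1` only succeeds where that same text appears again.
`re.search` tries every starting position until one works.
The match spans [0:4] → 'ooo2'.
Captured: group 1 = 'o'.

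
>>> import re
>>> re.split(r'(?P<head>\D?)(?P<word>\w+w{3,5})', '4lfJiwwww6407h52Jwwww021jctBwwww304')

Pattern: optionally a non-digit (captured as 'head'); then one or more of a word character, then 3 to 5 of the literal 'w' (captured as 'word').
With a capturing group present, the delimiter's captured portion is kept in the result list.

['', '', '4lfJiwwww6407h52Jwwww021jctBwwww', '304']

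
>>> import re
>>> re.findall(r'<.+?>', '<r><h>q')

Because the quantifier is non-greedy, it stops expanding at the earliest point where the rest of the pattern can succeed.
No capturing groups, so `findall` returns the 2 full match strings.

['<r>', '<h>']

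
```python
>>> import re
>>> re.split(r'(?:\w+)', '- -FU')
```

The string is cut at each match, leaving 2 pieces.

['- -', '']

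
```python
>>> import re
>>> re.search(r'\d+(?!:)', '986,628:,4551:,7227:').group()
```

'986'

The negative lookahead/lookbehind blocks any match where the forbidden context is present.
The match spans [0:3] → '986'.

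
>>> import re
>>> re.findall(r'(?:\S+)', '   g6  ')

['g6']

No capturing groups, so `findall` returns the 1 full match string.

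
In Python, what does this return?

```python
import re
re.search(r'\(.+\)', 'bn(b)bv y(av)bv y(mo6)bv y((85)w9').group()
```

'(b)bv y(av)bv y(mo6)bv y((85)'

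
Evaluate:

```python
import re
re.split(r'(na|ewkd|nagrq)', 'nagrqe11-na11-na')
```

Alternation tries branches left to right and keeps the first one that lets the overall match succeed at that position.
The group in the pattern means `split` returns the separators' captures alongside the pieces.

['', 'na', 'grqe11-', 'na', '11-', 'na', '']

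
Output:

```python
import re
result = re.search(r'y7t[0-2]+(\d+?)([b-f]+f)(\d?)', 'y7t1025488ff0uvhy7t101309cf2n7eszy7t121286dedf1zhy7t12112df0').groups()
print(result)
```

('5488', 'ff', '0')

The match spans [0:13] → 'y7t1025488ff0'.
Captured: group 1 = '5488', group 2 = 'ff', group 3 = '0'.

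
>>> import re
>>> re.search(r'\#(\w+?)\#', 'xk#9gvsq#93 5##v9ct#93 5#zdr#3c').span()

The match spans [2:9] → '#9gvsq#'.

(2, 9)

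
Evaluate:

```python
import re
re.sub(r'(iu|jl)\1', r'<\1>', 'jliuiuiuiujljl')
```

After group 1 captures some text, `\1` only succeeds where that same text appears again.
`\1` in the replacement pulls in group 1's text for each match.

'jl<iu><iu><jl>'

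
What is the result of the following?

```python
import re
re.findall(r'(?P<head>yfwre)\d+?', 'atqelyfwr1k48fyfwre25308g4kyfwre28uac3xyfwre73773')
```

['yfwre', 'yfwre', 'yfwre']

The pattern matches the literal 'yf', then the literal 'wre' (captured as 'head'); then one or more of a digit (lazy).
Scanning left to right: at [14:20] match 'yfwre2', group 1 = 'yfwre'; at [27:33] match 'yfwre2', group 1 = 'yfwre'; at [39:45] match 'yfwre7', group 1 = 'yfwre'.
With a single group, `findall` returns only what that group captured — 3 items.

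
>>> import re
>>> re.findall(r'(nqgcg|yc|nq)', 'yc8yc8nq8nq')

['yc', 'yc', 'nq', 'nq']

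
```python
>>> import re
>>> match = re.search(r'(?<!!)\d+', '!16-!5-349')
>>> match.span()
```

(2, 3)

`(?!…)`/`(?<!…)` only lets a position through if the neighbouring text does NOT match; no characters are consumed.
The match spans [2:3] → '6'.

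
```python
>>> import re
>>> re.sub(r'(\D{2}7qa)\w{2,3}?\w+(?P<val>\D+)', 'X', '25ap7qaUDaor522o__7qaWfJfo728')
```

The pattern matches exactly 2 of a non-digit, then the literal '7qa' (captured); then 2 to 3 of a word character (lazy), then one or more of a word character; then one or more of a non-digit (captured as 'val').
Matches: at [2:26] → 'ap7qaUDaor522o__7qaWfJfo'.
Each match is replaced by 'X'.

'25X728'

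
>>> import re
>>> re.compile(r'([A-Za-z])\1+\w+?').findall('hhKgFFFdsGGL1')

After group 1 captures some text, `\1` only succeeds where that same text appears again.
`findall` collects group 1 from each match (3 total).

['h', 'F', 'G']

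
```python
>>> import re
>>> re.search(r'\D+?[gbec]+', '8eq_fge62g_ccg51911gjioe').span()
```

This matches one or more of a non-digit (lazy); then one or more of one of [gbec].
The match spans [1:7] → 'eq_fge'.

(1, 7)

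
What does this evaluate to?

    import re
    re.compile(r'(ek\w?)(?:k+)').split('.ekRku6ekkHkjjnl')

Pattern: the literal 'ek', then optionally a word character (captured); then one or more of a literal 'k' (non-capturing group).
Matches to split on: at [1:5] → 'ekRk'; at [7:10] → 'ekk'.
The group in the pattern means `split` returns the separators' captures alongside the pieces.

['.', 'ekR', 'u6', 'ek', 'Hkjjnl']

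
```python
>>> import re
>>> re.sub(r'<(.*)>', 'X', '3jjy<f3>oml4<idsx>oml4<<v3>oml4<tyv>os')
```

'3jjyXos'

Matches: at [4:36] → '<f3>oml4<idsx>oml4<<v3>oml4<tyv>'.
Each match is replaced by 'X'.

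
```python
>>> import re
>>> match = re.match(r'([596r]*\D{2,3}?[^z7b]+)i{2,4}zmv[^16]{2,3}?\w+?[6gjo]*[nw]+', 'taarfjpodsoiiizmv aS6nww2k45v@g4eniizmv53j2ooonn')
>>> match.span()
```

(0, 24)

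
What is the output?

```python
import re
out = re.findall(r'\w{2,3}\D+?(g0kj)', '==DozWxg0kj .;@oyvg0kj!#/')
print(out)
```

['g0kj', 'g0kj']

Pattern: 2 to 3 of a word character; then one or more of a non-digit (lazy); then the literal 'g0', then the literal 'kj' (captured).
Matches: at [2:11] match 'DozWxg0kj', group 1 = 'g0kj'; at [15:22] match 'oyvg0kj', group 1 = 'g0kj'.
`findall` collects group 1 from each match (2 total).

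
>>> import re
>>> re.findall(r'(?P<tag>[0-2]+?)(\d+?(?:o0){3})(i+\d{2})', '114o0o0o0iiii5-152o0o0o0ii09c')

The pattern matches one or more of a character in [0-2] (lazy) (captured as 'tag'); then one or more of a digit (lazy), then the literal 'o0' repeated 3 times (captured); then one or more of a literal 'i', then exactly 2 of a digit (captured).
Scanning left to right: at [15:28] match '152o0o0o0ii09', groups = ('1', '52o0o0o0', 'ii09').
3 groups means the one result is a tuple of 3 captured strings — 1 here.

[('1', '52o0o0o0', 'ii09')]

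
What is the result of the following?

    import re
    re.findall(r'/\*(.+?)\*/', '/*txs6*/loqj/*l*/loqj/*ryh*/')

The `?` after the quantifier makes it lazy — it takes as little as possible before letting the rest of the pattern try.
Matches: at [0:8] match '/*txs6*/', group 1 = 'txs6'; at [12:17] match '/*l*/', group 1 = 'l'; at [21:28] match '/*ryh*/', group 1 = 'ryh'.
`findall` collects group 1 from each match (3 total).

['txs6', 'l', 'ryh']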